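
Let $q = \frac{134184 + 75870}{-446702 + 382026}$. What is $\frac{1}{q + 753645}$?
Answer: $\frac{32338}{24371266983} \approx 1.3269 \cdot 10^{-6}$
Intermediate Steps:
$q = - \frac{105027}{32338}$ ($q = \frac{210054}{-64676} = 210054 \left(- \frac{1}{64676}\right) = - \frac{105027}{32338} \approx -3.2478$)
$\frac{1}{q + 753645} = \frac{1}{- \frac{105027}{32338} + 753645} = \frac{1}{\frac{24371266983}{32338}} = \frac{32338}{24371266983}$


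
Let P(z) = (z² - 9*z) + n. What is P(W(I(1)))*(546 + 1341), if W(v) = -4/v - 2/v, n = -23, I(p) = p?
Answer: 126429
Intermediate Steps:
W(v) = -6/v
P(z) = -23 + z² - 9*z (P(z) = (z² - 9*z) - 23 = -23 + z² - 9*z)
P(W(I(1)))*(546 + 1341) = (-23 + (-6/1)² - (-54)/1)*(546 + 1341) = (-23 + (-6*1)² - (-54))*1887 = (-23 + (-6)² - 9*(-6))*1887 = (-23 + 36 + 54)*1887 = 67*1887 = 126429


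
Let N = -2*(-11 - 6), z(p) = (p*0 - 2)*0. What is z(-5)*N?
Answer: 0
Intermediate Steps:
z(p) = 0 (z(p) = (0 - 2)*0 = -2*0 = 0)
N = 34 (N = -2*(-17) = 34)
z(-5)*N = 0*34 = 0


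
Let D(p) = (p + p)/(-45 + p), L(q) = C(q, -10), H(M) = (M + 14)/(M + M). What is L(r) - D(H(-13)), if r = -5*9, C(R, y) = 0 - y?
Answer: 11708/1171 ≈ 9.9983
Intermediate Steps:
H(M) = (14 + M)/(2*M) (H(M) = (14 + M)/((2*M)) = (14 + M)*(1/(2*M)) = (14 + M)/(2*M))
C(R, y) = -y
r = -45
L(q) = 10 (L(q) = -1*(-10) = 10)
D(p) = 2*p/(-45 + p) (D(p) = (2*p)/(-45 + p) = 2*p/(-45 + p))
L(r) - D(H(-13)) = 10 - 2*(½)*(14 - 13)/(-13)/(-45 + (½)*(14 - 13)/(-13)) = 10 - 2*(½)*(-1/13)*1/(-45 + (½)*(-1/13)*1) = 10 - 2*(-1)/(26*(-45 - 1/26)) = 10 - 2*(-1)/(26*(-1171/26)) = 10 - 2*(-1)*(-26)/(26*1171) = 10 - 1*2/1171 = 10 - 2/1171 = 11708/1171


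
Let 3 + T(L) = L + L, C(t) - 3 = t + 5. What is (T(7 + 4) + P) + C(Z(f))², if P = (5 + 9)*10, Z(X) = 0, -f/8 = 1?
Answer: 223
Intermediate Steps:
f = -8 (f = -8*1 = -8)
C(t) = 8 + t (C(t) = 3 + (t + 5) = 3 + (5 + t) = 8 + t)
P = 140 (P = 14*10 = 140)
T(L) = -3 + 2*L (T(L) = -3 + (L + L) = -3 + 2*L)
(T(7 + 4) + P) + C(Z(f))² = ((-3 + 2*(7 + 4)) + 140) + (8 + 0)² = ((-3 + 2*11) + 140) + 8² = ((-3 + 22) + 140) + 64 = (19 + 140) + 64 = 159 + 64 = 223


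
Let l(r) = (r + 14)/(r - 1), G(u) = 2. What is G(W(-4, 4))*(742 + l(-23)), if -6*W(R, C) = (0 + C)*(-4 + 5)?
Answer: 5939/4 ≈ 1484.8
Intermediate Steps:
W(R, C) = -C/6 (W(R, C) = -(0 + C)*(-4 + 5)/6 = -C/6)
l(r) = (14 + r)/(-1 + r)
G(W(-4, 4))*(742 + l(-23)) = 2*(742 + (14 - 23)/(-1 - 23)) = 2*(742 - 9/(-24)) = 2*(742 - 1/24*(-9)) = 2*(742 + 3/8) = 2*(5939/8) = 5939/4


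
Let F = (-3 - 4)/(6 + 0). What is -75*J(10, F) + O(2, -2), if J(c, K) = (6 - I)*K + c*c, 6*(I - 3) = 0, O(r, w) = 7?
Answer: -14461/2 ≈ -7230.5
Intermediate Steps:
I = 3 (I = 3 + (⅙)*0 = 3 + 0 = 3)
F = -7/6 ≈ -1.1667
J(c, K) = c² + 3*K (J(c, K) = (6 - 1*3)*K + c*c = (6 - 3)*K + c² = 3*K + c² = c² + 3*K)
-75*J(10, F) + O(2, -2) = -75*(10² + 3*(-7/6)) + 7 = -75*(100 - 7/2) + 7 = -75*193/2 + 7 = -14475/2 + 7 = -14461/2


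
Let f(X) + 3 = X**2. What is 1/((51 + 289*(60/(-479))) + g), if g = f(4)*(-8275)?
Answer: -479/51521336 ≈ -9.2971e-6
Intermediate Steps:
f(X) = -3 + X**2
g = -107575 (g = (-3 + 4**2)*(-8275) = (-3 + 16)*(-8275) = 13*(-8275) = -107575)
1/((51 + 289*(60/(-479))) + g) = 1/((51 + 289*(60/(-479))) - 107575) = 1/((51 + 289*(60*(-1/479))) - 107575) = 1/((51 + 289*(-60/479)) - 107575) = 1/((51 - 17340/479) - 107575) = 1/(7089/479 - 107575) = 1/(-51521336/479) = -479/51521336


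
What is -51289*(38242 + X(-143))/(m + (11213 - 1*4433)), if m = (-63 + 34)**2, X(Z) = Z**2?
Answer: -3010202699/7621 ≈ -3.9499e+5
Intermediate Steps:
m = 841 (m = (-29)**2 = 841)
-51289*(38242 + X(-143))/(m + (11213 - 1*4433)) = -51289*(38242 + (-143)**2)/(841 + (11213 - 1*4433)) = -51289*(38242 + 20449)/(841 + (11213 - 4433)) = -51289*58691/(841 + 6780) = -51289/(7621*(1/58691)) = -51289/7621/58691 = -51289*58691/7621 = -3010202699/7621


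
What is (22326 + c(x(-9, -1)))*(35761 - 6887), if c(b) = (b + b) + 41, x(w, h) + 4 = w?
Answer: 645074034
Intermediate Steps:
x(w, h) = -4 + w
c(b) = 41 + 2*b (c(b) = 2*b + 41 = 41 + 2*b)
(22326 + c(x(-9, -1)))*(35761 - 6887) = (22326 + (41 + 2*(-4 - 9)))*(35761 - 6887) = (22326 + (41 + 2*(-13)))*28874 = (22326 + (41 - 26))*28874 = (22326 + 15)*28874 = 22341*28874 = 645074034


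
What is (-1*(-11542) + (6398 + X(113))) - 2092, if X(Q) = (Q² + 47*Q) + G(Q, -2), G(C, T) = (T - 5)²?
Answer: 33977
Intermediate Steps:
G(C, T) = (-5 + T)²
X(Q) = 49 + Q² + 47*Q (X(Q) = (Q² + 47*Q) + (-5 - 2)² = (Q² + 47*Q) + (-7)² = (Q² + 47*Q) + 49 = 49 + Q² + 47*Q)
(-1*(-11542) + (6398 + X(113))) - 2092 = (-1*(-11542) + (6398 + (49 + 113² + 47*113))) - 2092 = (11542 + (6398 + (49 + 12769 + 5311))) - 2092 = (11542 + (6398 + 18129)) - 2092 = (11542 + 24527) - 2092 = 36069 - 2092 = 33977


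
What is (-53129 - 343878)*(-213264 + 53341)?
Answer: 63490550461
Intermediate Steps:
(-53129 - 343878)*(-213264 + 53341) = -397007*(-159923) = 63490550461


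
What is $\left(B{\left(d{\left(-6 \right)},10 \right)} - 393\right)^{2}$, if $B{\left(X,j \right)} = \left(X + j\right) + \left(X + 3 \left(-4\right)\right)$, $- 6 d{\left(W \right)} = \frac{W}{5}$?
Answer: $\frac{3892729}{25} \approx 1.5571 \cdot 10^{5}$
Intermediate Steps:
$d{\left(W \right)} = - \frac{W}{30}$ ($d{\left(W \right)} = - \frac{W \frac{1}{5}}{6} = - \frac{\frac{1}{5} W}{6} = - \frac{W}{30}$)
$B{\left(X,j \right)} = -12 + j + 2 X$ ($B{\left(X,j \right)} = \left(X + j\right) + \left(X - 12\right) = \left(X + j\right) + \left(-12 + X\right) = -12 + j + 2 X$)
$\left(B{\left(d{\left(-6 \right)},10 \right)} - 393\right)^{2} = \left(\left(-12 + 10 + 2 \left(\left(- \frac{1}{30}\right) \left(-6\right)\right)\right) - 393\right)^{2} = \left(\left(-12 + 10 + 2 \cdot \frac{1}{5}\right) - 393\right)^{2} = \left(\left(-12 + 10 + \frac{2}{5}\right) - 393\right)^{2} = \left(- \frac{8}{5} - 393\right)^{2} = \left(- \frac{1973}{5}\right)^{2} = \frac{3892729}{25}$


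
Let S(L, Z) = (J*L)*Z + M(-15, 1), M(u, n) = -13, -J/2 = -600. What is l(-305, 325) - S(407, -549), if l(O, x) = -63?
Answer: 268131550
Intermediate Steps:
J = 1200 (J = -2*(-600) = 1200)
S(L, Z) = -13 + 1200*L*Z (S(L, Z) = (1200*L)*Z - 13 = 1200*L*Z - 13 = -13 + 1200*L*Z)
l(-305, 325) - S(407, -549) = -63 - (-13 + 1200*407*(-549)) = -63 - (-13 - 268131600) = -63 - 1*(-268131613) = -63 + 268131613 = 268131550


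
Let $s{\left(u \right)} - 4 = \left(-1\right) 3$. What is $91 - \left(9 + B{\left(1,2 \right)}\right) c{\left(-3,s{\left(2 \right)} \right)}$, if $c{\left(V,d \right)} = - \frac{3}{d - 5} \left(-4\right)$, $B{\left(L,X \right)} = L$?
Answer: $121$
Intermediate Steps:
$s{\left(u \right)} = 1$ ($s{\left(u \right)} = 4 - 3 = 1$)
$c{\left(V,d \right)} = \frac{12}{-5 + d}$ ($c{\left(V,d \right)} = - \frac{3}{-5 + d} \left(-4\right) = \frac{12}{-5 + d}$)
$91 - \left(9 + B{\left(1,2 \right)}\right) c{\left(-3,s{\left(2 \right)} \right)} = 91 - \left(9 + 1\right) \frac{12}{-5 + 1} = 91 - 10 \frac{12}{-4} = 91 - 10 \cdot 12 \left(- \frac{1}{4}\right) = 91 - 10 \left(-3\right) = 91 - -30 = 91 + 30 = 121$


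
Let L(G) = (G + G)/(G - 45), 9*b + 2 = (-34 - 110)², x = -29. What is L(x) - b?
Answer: -766897/333 ≈ -2303.0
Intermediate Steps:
b = 20734/9 (b = -2/9 + (-34 - 110)²/9 = -2/9 + (⅑)*(-144)² = -2/9 + (⅑)*20736 = -2/9 + 2304 = 20734/9 ≈ 2303.8)
L(G) = 2*G/(-45 + G) (L(G) = (2*G)/(-45 + G) = 2*G/(-45 + G))
L(x) - b = 2*(-29)/(-45 - 29) - 1*20734/9 = 2*(-29)/(-74) - 20734/9 = 2*(-29)*(-1/74) - 20734/9 = 29/37 - 20734/9 = -766897/333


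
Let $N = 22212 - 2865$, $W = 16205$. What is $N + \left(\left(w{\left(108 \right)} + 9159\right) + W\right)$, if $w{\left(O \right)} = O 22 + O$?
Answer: $47195$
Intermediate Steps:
$w{\left(O \right)} = 23 O$ ($w{\left(O \right)} = 22 O + O = 23 O$)
$N = 19347$
$N + \left(\left(w{\left(108 \right)} + 9159\right) + W\right) = 19347 + \left(\left(23 \cdot 108 + 9159\right) + 16205\right) = 19347 + \left(\left(2484 + 9159\right) + 16205\right) = 19347 + \left(11643 + 16205\right) = 19347 + 27848 = 47195$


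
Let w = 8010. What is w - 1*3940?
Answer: 4070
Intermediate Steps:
w - 1*3940 = 8010 - 1*3940 = 8010 - 3940 = 4070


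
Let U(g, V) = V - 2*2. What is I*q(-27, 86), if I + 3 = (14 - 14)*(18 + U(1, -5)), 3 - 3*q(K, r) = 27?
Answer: 24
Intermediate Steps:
U(g, V) = -4 + V (U(g, V) = V - 4 = -4 + V)
q(K, r) = -8 (q(K, r) = 1 - 1/3*27 = 1 - 9 = -8)
I = -3 (I = -3 + (14 - 14)*(18 + (-4 - 5)) = -3 + 0*(18 - 9) = -3 + 0*9 = -3 + 0 = -3)
I*q(-27, 86) = -3*(-8) = 24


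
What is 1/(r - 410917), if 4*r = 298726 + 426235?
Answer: -4/918707 ≈ -4.3539e-6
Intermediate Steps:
r = 724961/4 (r = (298726 + 426235)/4 = (¼)*724961 = 724961/4 ≈ 1.8124e+5)
1/(r - 410917) = 1/(724961/4 - 410917) = 1/(-918707/4) = -4/918707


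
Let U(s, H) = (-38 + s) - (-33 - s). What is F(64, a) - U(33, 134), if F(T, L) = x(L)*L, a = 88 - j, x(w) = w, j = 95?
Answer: -12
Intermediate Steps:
U(s, H) = -5 + 2*s (U(s, H) = (-38 + s) + (33 + s) = -5 + 2*s)
a = -7 (a = 88 - 1*95 = 88 - 95 = -7)
F(T, L) = L² (F(T, L) = L*L = L²)
F(64, a) - U(33, 134) = (-7)² - (-5 + 2*33) = 49 - (-5 + 66) = 49 - 1*61 = 49 - 61 = -12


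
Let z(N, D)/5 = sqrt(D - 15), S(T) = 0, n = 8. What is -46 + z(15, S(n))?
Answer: -46 + 5*I*sqrt(15) ≈ -46.0 + 19.365*I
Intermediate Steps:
z(N, D) = 5*sqrt(-15 + D) (z(N, D) = 5*sqrt(D - 15) = 5*sqrt(-15 + D))
-46 + z(15, S(n)) = -46 + 5*sqrt(-15 + 0) = -46 + 5*sqrt(-15) = -46 + 5*(I*sqrt(15)) = -46 + 5*I*sqrt(15)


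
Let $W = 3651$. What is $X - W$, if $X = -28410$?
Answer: $-32061$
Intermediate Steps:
$X - W = -28410 - 3651 = -32061$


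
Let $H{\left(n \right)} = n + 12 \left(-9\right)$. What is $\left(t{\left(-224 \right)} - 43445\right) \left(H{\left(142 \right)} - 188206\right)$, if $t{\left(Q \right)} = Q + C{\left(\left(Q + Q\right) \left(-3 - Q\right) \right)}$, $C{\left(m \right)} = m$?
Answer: $26847816444$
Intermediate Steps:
$t{\left(Q \right)} = Q + 2 Q \left(-3 - Q\right)$ ($t{\left(Q \right)} = Q + \left(Q + Q\right) \left(-3 - Q\right) = Q + 2 Q \left(-3 - Q\right)$)
$H{\left(n \right)} = -108 + n$ ($H{\left(n \right)} = n - 108 = -108 + n$)
$\left(t{\left(-224 \right)} - 43445\right) \left(H{\left(142 \right)} - 188206\right) = \left(- 224 \left(-5 - -448\right) - 43445\right) \left(\left(-108 + 142\right) - 188206\right) = \left(- 224 \left(-5 + 448\right) - 43445\right) \left(34 - 188206\right) = \left(\left(-224\right) 443 - 43445\right) \left(-188172\right) = \left(-99232 - 43445\right) \left(-188172\right) = \left(-142677\right) \left(-188172\right) = 26847816444$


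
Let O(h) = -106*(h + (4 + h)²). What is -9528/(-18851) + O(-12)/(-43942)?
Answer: 261293044/414175321 ≈ 0.63088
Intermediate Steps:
O(h) = -106*h - 106*(4 + h)²
-9528/(-18851) + O(-12)/(-43942) = -9528/(-18851) + (-106*(-12) - 106*(4 - 12)²)/(-43942) = -9528*(-1/18851) + (1272 - 106*(-8)²)*(-1/43942) = 9528/18851 + (1272 - 106*64)*(-1/43942) = 9528/18851 + (1272 - 6784)*(-1/43942) = 9528/18851 - 5512*(-1/43942) = 9528/18851 + 2756/21971 = 261293044/414175321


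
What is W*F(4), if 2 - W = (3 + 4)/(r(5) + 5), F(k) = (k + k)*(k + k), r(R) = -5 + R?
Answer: 192/5 ≈ 38.400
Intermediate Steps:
F(k) = 4*k² (F(k) = (2*k)*(2*k) = 4*k²)
W = ⅗ (W = 2 - (3 + 4)/((-5 + 5) + 5) = 2 - 7/(0 + 5) = 2 - 7/5 = ⅗ ≈ 0.60000)
W*F(4) = 3*(4*4²)/5 = 3*(4*16)/5 = (⅗)*64 = 192/5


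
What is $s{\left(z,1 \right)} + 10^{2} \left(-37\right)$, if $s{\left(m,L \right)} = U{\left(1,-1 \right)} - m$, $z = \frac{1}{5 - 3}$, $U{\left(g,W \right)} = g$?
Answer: $- \frac{7399}{2} \approx -3699.5$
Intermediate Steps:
$z = \frac{1}{2} \approx 0.5$
$s{\left(m,L \right)} = 1 - m$
$s{\left(z,1 \right)} + 10^{2} \left(-37\right) = \left(1 - \frac{1}{2}\right) + 10^{2} \left(-37\right) = \left(1 - \frac{1}{2}\right) + 100 \left(-37\right) = \frac{1}{2} - 3700 = - \frac{7399}{2}$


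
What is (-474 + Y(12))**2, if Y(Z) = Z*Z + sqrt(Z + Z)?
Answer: 108924 - 1320*sqrt(6) ≈ 1.0569e+5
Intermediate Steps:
Y(Z) = Z**2 + sqrt(2)*sqrt(Z) (Y(Z) = Z**2 + sqrt(2*Z) = Z**2 + sqrt(2)*sqrt(Z))
(-474 + Y(12))**2 = (-474 + (12**2 + sqrt(2)*sqrt(12)))**2 = (-474 + (144 + sqrt(2)*(2*sqrt(3))))**2 = (-474 + (144 + 2*sqrt(6)))**2 = (-330 + 2*sqrt(6))**2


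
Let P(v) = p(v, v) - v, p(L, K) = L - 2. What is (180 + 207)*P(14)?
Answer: -774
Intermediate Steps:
p(L, K) = -2 + L
P(v) = -2 (P(v) = (-2 + v) - v = -2)
(180 + 207)*P(14) = (180 + 207)*(-2) = 387*(-2) = -774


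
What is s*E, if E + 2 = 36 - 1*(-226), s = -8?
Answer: -2080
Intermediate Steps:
E = 260 (E = -2 + (36 - 1*(-226)) = -2 + (36 + 226) = -2 + 262 = 260)
s*E = -8*260 = -2080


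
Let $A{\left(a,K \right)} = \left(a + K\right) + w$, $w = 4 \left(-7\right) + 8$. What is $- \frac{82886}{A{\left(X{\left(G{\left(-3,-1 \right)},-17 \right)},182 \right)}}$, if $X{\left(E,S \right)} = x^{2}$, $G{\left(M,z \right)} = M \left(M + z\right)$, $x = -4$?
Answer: $- \frac{41443}{89} \approx -465.65$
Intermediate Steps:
$w = -20$ ($w = -28 + 8 = -20$)
$X{\left(E,S \right)} = 16$ ($X{\left(E,S \right)} = \left(-4\right)^{2} = 16$)
$A{\left(a,K \right)} = -20 + K + a$ ($A{\left(a,K \right)} = \left(a + K\right) - 20 = \left(K + a\right) - 20 = -20 + K + a$)
$- \frac{82886}{A{\left(X{\left(G{\left(-3,-1 \right)},-17 \right)},182 \right)}} = - \frac{82886}{-20 + 182 + 16} = - \frac{82886}{178} = \left(-82886\right) \frac{1}{178} = - \frac{41443}{89}$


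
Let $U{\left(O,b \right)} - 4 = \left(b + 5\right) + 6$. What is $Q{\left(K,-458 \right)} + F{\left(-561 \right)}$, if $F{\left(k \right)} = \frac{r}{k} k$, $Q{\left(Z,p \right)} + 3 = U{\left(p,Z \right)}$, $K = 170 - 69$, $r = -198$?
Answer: $-85$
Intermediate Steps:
$K = 101$
$U{\left(O,b \right)} = 15 + b$ ($U{\left(O,b \right)} = 4 + \left(\left(b + 5\right) + 6\right) = 4 + \left(\left(5 + b\right) + 6\right) = 4 + \left(11 + b\right) = 15 + b$)
$Q{\left(Z,p \right)} = 12 + Z$ ($Q{\left(Z,p \right)} = -3 + \left(15 + Z\right) = 12 + Z$)
$F{\left(k \right)} = -198$ ($F{\left(k \right)} = - \frac{198}{k} k = -198$)
$Q{\left(K,-458 \right)} + F{\left(-561 \right)} = \left(12 + 101\right) - 198 = 113 - 198 = -85$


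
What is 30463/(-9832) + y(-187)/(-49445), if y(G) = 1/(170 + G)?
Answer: -25606121763/8264435080 ≈ -3.0984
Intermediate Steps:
30463/(-9832) + y(-187)/(-49445) = 30463/(-9832) + 1/((170 - 187)*(-49445)) = 30463*(-1/9832) - 1/49445/(-17) = -30463/9832 - 1/17*(-1/49445) = -30463/9832 + 1/840565 = -25606121763/8264435080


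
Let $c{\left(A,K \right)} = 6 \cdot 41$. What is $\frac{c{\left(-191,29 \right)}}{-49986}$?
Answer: $- \frac{41}{8331} \approx -0.0049214$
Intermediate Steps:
$c{\left(A,K \right)} = 246$
$\frac{c{\left(-191,29 \right)}}{-49986} = \frac{246}{-49986} = 246 \left(- \frac{1}{49986}\right) = - \frac{41}{8331}$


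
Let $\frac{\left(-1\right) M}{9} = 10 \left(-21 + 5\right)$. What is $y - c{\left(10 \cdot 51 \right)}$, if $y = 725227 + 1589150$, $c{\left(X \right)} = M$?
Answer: $2312937$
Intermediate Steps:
$M = 1440$ ($M = - 9 \cdot 10 \left(-21 + 5\right) = - 9 \cdot 10 \left(-16\right) = \left(-9\right) \left(-160\right) = 1440$)
$c{\left(X \right)} = 1440$
$y = 2314377$
$y - c{\left(10 \cdot 51 \right)} = 2314377 - 1440 = 2312937$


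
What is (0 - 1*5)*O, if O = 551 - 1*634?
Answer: 415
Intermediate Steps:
O = -83 (O = 551 - 634 = -83)
(0 - 1*5)*O = (0 - 1*5)*(-83) = (0 - 5)*(-83) = -5*(-83) = 415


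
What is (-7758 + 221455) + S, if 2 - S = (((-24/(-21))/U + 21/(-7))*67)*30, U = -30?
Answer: 1538639/7 ≈ 2.1981e+5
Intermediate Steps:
S = 42760/7 (S = 2 - (-24/(-21)/(-30) + 21/(-7))*67*30 = 2 - (-24*(-1/21)*(-1/30) + 21*(-1/7))*67*30 = 2 - ((8/7)*(-1/30) - 3)*67*30 = 2 - (-4/105 - 3)*67*30 = 2 - (-319/105*67)*30 = 2 - (-21373)*30/105 = 2 - 1*(-42746/7) = 2 + 42746/7 = 42760/7 ≈ 6108.6)
(-7758 + 221455) + S = (-7758 + 221455) + 42760/7 = 213697 + 42760/7 = 1538639/7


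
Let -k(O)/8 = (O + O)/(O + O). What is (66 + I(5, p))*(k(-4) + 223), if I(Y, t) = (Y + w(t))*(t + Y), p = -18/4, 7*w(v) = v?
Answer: 410435/28 ≈ 14658.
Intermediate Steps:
w(v) = v/7
p = -9/2 (p = -18*¼ = -9/2 ≈ -4.5000)
I(Y, t) = (Y + t)*(Y + t/7) (I(Y, t) = (Y + t/7)*(t + Y) = (Y + t/7)*(Y + t) = (Y + t)*(Y + t/7))
k(O) = -8 (k(O) = -8*(O + O)/(O + O) = -8*2*O/(2*O) = -8*2*O*1/(2*O) = -8*1 = -8)
(66 + I(5, p))*(k(-4) + 223) = (66 + (5² + (-9/2)²/7 + (8/7)*5*(-9/2)))*(-8 + 223) = (66 + (25 + (⅐)*(81/4) - 180/7))*215 = (66 + (25 + 81/28 - 180/7))*215 = (66 + 61/28)*215 = (1909/28)*215 = 410435/28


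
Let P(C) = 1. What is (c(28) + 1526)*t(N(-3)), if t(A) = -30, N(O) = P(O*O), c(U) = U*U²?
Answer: -704340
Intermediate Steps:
c(U) = U³
N(O) = 1
(c(28) + 1526)*t(N(-3)) = (28³ + 1526)*(-30) = (21952 + 1526)*(-30) = 23478*(-30) = -704340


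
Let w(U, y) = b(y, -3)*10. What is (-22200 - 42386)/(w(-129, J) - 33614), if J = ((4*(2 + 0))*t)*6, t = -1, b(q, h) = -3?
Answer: 32293/16822 ≈ 1.9197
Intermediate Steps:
J = -48 (J = ((4*(2 + 0))*(-1))*6 = ((4*2)*(-1))*6 = (8*(-1))*6 = -8*6 = -48)
w(U, y) = -30 (w(U, y) = -3*10 = -30)
(-22200 - 42386)/(w(-129, J) - 33614) = (-22200 - 42386)/(-30 - 33614) = -64586/(-33644) = -64586*(-1/33644) = 32293/16822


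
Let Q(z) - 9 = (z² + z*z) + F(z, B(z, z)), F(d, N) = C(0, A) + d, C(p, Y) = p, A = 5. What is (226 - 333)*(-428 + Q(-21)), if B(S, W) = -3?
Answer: -47294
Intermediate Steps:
F(d, N) = d (F(d, N) = 0 + d = d)
Q(z) = 9 + z + 2*z² (Q(z) = 9 + ((z² + z*z) + z) = 9 + ((z² + z²) + z) = 9 + (2*z² + z) = 9 + (z + 2*z²) = 9 + z + 2*z²)
(226 - 333)*(-428 + Q(-21)) = (226 - 333)*(-428 + (9 - 21 + 2*(-21)²)) = -107*(-428 + (9 - 21 + 2*441)) = -107*(-428 + (9 - 21 + 882)) = -107*(-428 + 870) = -107*442 = -47294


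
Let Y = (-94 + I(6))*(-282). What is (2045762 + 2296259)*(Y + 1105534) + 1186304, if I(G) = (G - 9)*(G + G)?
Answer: 4959431520378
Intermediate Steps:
I(G) = 2*G*(-9 + G) (I(G) = (-9 + G)*(2*G) = 2*G*(-9 + G))
Y = 36660 (Y = (-94 + 2*6*(-9 + 6))*(-282) = (-94 + 2*6*(-3))*(-282) = (-94 - 36)*(-282) = -130*(-282) = 36660)
(2045762 + 2296259)*(Y + 1105534) + 1186304 = (2045762 + 2296259)*(36660 + 1105534) + 1186304 = 4342021*1142194 + 1186304 = 4959430334074 + 1186304 = 4959431520378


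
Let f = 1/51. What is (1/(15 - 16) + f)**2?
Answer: 2500/2601 ≈ 0.96117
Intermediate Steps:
f = 1/51 ≈ 0.019608
(1/(15 - 16) + f)**2 = (1/(15 - 16) + 1/51)**2 = (1/(-1) + 1/51)**2 = (-1 + 1/51)**2 = (-50/51)**2 = 2500/2601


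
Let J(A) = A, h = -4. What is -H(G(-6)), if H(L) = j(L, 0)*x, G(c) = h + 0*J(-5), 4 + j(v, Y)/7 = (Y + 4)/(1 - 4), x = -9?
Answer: -336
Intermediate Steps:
j(v, Y) = -112/3 - 7*Y/3 (j(v, Y) = -28 + 7*((Y + 4)/(1 - 4)) = -28 + 7*((4 + Y)/(-3)) = -28 + 7*((4 + Y)*(-⅓)) = -28 + 7*(-4/3 - Y/3) = -28 + (-28/3 - 7*Y/3) = -112/3 - 7*Y/3)
G(c) = -4 (G(c) = -4 + 0*(-5) = -4 + 0 = -4)
H(L) = 336 (H(L) = (-112/3 - 7/3*0)*(-9) = (-112/3 + 0)*(-9) = -112/3*(-9) = 336)
-H(G(-6)) = -1*336 = -336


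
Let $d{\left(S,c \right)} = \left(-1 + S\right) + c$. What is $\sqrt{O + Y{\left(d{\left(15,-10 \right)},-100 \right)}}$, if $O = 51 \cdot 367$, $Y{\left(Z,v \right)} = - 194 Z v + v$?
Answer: $\sqrt{96217} \approx 310.19$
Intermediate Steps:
$d{\left(S,c \right)} = -1 + S + c$
$Y{\left(Z,v \right)} = v - 194 Z v$ ($Y{\left(Z,v \right)} = - 194 Z v + v = v - 194 Z v$)
$O = 18717$
$\sqrt{O + Y{\left(d{\left(15,-10 \right)},-100 \right)}} = \sqrt{18717 - 100 \left(1 - 194 \left(-1 + 15 - 10\right)\right)} = \sqrt{18717 - 100 \left(1 - 776\right)} = \sqrt{18717 - -77500} = \sqrt{18717 + 77500} = \sqrt{96217}$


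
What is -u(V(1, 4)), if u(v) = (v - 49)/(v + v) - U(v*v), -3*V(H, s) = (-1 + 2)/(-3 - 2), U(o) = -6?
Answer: 361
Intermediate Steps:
V(H, s) = 1/15 (V(H, s) = -(-1 + 2)/(3*(-3 - 2)) = -1/(3*(-5)) = -(-1)/(3*5) = -1/3*(-1/5) = 1/15)
u(v) = 6 + (-49 + v)/(2*v) (u(v) = (v - 49)/(v + v) - 1*(-6) = (-49 + v)/((2*v)) + 6 = (-49 + v)*(1/(2*v)) + 6 = (-49 + v)/(2*v) + 6 = 6 + (-49 + v)/(2*v))
-u(V(1, 4)) = -(-49 + 13*(1/15))/(2*1/15) = -15*(-49 + 13/15)/2 = -15*(-722)/(2*15) = -1*(-361) = 361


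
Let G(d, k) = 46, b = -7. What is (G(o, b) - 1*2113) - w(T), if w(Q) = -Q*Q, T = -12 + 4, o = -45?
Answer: -2003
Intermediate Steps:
T = -8
w(Q) = -Q**2
(G(o, b) - 1*2113) - w(T) = (46 - 1*2113) - (-1)*(-8)**2 = (46 - 2113) - (-1)*64 = -2067 - 1*(-64) = -2067 + 64 = -2003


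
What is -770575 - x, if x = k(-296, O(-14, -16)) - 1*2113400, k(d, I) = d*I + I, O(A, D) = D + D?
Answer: 1333385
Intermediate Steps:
O(A, D) = 2*D
k(d, I) = I + I*d (k(d, I) = I*d + I = I + I*d)
x = -2103960 (x = (2*(-16))*(1 - 296) - 1*2113400 = -32*(-295) - 2113400 = 9440 - 2113400 = -2103960)
-770575 - x = -770575 - 1*(-2103960) = -770575 + 2103960 = 1333385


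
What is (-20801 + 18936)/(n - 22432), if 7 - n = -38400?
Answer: -373/3195 ≈ -0.11674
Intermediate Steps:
n = 38407 (n = 7 - 1*(-38400) = 7 + 38400 = 38407)
(-20801 + 18936)/(n - 22432) = (-20801 + 18936)/(38407 - 22432) = -1865/15975 = -1865*1/15975 = -373/3195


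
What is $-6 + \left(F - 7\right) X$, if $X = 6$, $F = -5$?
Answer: $-78$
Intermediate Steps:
$-6 + \left(F - 7\right) X = -6 + \left(-5 - 7\right) 6 = -6 - 72 = -78$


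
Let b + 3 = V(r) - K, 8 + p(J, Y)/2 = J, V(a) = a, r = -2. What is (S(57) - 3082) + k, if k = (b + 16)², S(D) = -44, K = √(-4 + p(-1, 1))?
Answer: -3126 + (11 - I*√22)² ≈ -3027.0 - 103.19*I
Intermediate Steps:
p(J, Y) = -16 + 2*J
K = I*√22 (K = √(-4 + (-16 + 2*(-1))) = √(-4 + (-16 - 2)) = √(-4 - 18) = √(-22) = I*√22 ≈ 4.6904*I)
b = -5 - I*√22 (b = -3 + (-2 - I*√22) = -5 - I*√22 ≈ -5.0 - 4.6904*I)
k = (11 - I*√22)² (k = ((-5 - I*√22) + 16)² = (11 - I*√22)² ≈ 99.0 - 103.19*I)
(S(57) - 3082) + k = (-44 - 3082) + (11 - I*√22)² = -3126 + (11 - I*√22)²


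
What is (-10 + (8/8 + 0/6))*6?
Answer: -54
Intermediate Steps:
(-10 + (8/8 + 0/6))*6 = (-10 + (8*(⅛) + 0*(⅙)))*6 = (-10 + (1 + 0))*6 = (-10 + 1)*6 = -9*6 = -54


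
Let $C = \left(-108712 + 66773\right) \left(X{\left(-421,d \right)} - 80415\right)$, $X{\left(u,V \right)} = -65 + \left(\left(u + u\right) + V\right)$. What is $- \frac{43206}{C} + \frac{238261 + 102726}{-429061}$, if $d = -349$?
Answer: $- \frac{1167967233937669}{1469619766805209} \approx -0.79474$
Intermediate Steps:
$X{\left(u,V \right)} = -65 + V + 2 u$ ($X{\left(u,V \right)} = -65 + \left(2 u + V\right) = -65 + \left(V + 2 u\right) = -65 + V + 2 u$)
$C = 3425200069$ ($C = \left(-108712 + 66773\right) \left(\left(-65 - 349 + 2 \left(-421\right)\right) - 80415\right) = - 41939 \left(\left(-65 - 349 - 842\right) - 80415\right) = - 41939 \left(-1256 - 80415\right) = \left(-41939\right) \left(-81671\right) = 3425200069$)
$- \frac{43206}{C} + \frac{238261 + 102726}{-429061} = - \frac{43206}{3425200069} + \frac{238261 + 102726}{-429061} = \left(-43206\right) \frac{1}{3425200069} + 340987 \left(- \frac{1}{429061}\right) = - \frac{43206}{3425200069} - \frac{340987}{429061} = - \frac{1167967233937669}{1469619766805209}$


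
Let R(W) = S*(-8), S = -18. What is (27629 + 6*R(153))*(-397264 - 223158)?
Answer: -17677684046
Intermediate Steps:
R(W) = 144 (R(W) = -18*(-8) = 144)
(27629 + 6*R(153))*(-397264 - 223158) = (27629 + 6*144)*(-397264 - 223158) = (27629 + 864)*(-620422) = 28493*(-620422) = -17677684046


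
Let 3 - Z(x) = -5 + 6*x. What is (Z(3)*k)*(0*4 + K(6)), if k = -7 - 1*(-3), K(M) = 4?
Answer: 160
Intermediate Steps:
Z(x) = 8 - 6*x (Z(x) = 3 - (-5 + 6*x) = 3 + (5 - 6*x) = 8 - 6*x)
k = -4 (k = -7 + 3 = -4)
(Z(3)*k)*(0*4 + K(6)) = ((8 - 6*3)*(-4))*(0*4 + 4) = ((8 - 18)*(-4))*(0 + 4) = -10*(-4)*4 = 40*4 = 160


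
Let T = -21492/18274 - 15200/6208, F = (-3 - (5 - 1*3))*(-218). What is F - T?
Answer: 1938534819/1772578 ≈ 1093.6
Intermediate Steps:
F = 1090 (F = (-3 - (5 - 3))*(-218) = (-3 - 1*2)*(-218) = (-3 - 2)*(-218) = -5*(-218) = 1090)
T = -6424799/1772578 (T = -21492*1/18274 - 15200*1/6208 = -10746/9137 - 475/194 = -6424799/1772578 ≈ -3.6245)
F - T = 1090 - 1*(-6424799/1772578) = 1090 + 6424799/1772578 = 1938534819/1772578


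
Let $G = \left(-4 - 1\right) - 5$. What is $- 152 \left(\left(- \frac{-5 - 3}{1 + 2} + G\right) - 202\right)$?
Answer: $\frac{95456}{3} \approx 31819.0$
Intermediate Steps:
$G = -10$ ($G = -5 - 5 = -10$)
$- 152 \left(\left(- \frac{-5 - 3}{1 + 2} + G\right) - 202\right) = - 152 \left(\left(- \frac{-5 - 3}{1 + 2} - 10\right) - 202\right) = - 152 \left(\left(- \frac{-8}{3} - 10\right) - 202\right) = - 152 \left(\left(\left(-1\right) \left(- \frac{8}{3}\right) - 10\right) - 202\right) = - 152 \left(\left(\frac{8}{3} - 10\right) - 202\right) = - 152 \left(- \frac{22}{3} - 202\right) = \left(-152\right) \left(- \frac{628}{3}\right) = \frac{95456}{3}$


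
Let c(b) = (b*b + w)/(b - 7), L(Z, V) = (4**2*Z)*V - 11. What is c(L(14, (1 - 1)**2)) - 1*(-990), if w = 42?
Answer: 17657/18 ≈ 980.94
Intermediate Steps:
L(Z, V) = -11 + 16*V*Z (L(Z, V) = (16*Z)*V - 11 = 16*V*Z - 11 = -11 + 16*V*Z)
c(b) = (42 + b**2)/(-7 + b) (c(b) = (b*b + 42)/(b - 7) = (b**2 + 42)/(-7 + b) = (42 + b**2)/(-7 + b))
c(L(14, (1 - 1)**2)) - 1*(-990) = (42 + (-11 + 16*(1 - 1)**2*14)**2)/(-7 + (-11 + 16*(1 - 1)**2*14)) - 1*(-990) = (42 + (-11 + 16*0**2*14)**2)/(-7 + (-11 + 16*0**2*14)) + 990 = (42 + (-11 + 16*0*14)**2)/(-7 + (-11 + 16*0*14)) + 990 = (42 + (-11 + 0)**2)/(-7 + (-11 + 0)) + 990 = (42 + (-11)**2)/(-7 - 11) + 990 = (42 + 121)/(-18) + 990 = -1/18*163 + 990 = -163/18 + 990 = 17657/18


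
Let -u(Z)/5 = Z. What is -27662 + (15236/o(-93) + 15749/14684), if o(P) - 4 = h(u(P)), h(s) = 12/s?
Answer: -262950178/11013 ≈ -23876.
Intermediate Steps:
u(Z) = -5*Z
o(P) = 4 - 12/(5*P) (o(P) = 4 + 12/((-5*P)) = 4 + 12*(-1/(5*P)) = 4 - 12/(5*P))
-27662 + (15236/o(-93) + 15749/14684) = -27662 + (15236/(4 - 12/5/(-93)) + 15749/14684) = -27662 + (15236/(4 - 12/5*(-1/93)) + 15749*(1/14684)) = -27662 + (15236/(4 + 4/155) + 15749/14684) = -27662 + (15236/(624/155) + 15749/14684) = -27662 + (15236*(155/624) + 15749/14684) = -27662 + (45415/12 + 15749/14684) = -27662 + 41691428/11013 = -262950178/11013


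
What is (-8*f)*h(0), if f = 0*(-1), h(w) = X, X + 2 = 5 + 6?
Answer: 0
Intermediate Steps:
X = 9 (X = -2 + (5 + 6) = -2 + 11 = 9)
h(w) = 9
f = 0
(-8*f)*h(0) = -8*0*9 = 0*9 = 0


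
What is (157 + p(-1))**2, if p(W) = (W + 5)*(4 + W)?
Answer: 28561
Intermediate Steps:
p(W) = (4 + W)*(5 + W) (p(W) = (5 + W)*(4 + W) = (4 + W)*(5 + W))
(157 + p(-1))**2 = (157 + (20 + (-1)**2 + 9*(-1)))**2 = (157 + (20 + 1 - 9))**2 = (157 + 12)**2 = 169**2 = 28561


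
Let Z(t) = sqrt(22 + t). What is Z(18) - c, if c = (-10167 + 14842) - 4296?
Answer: -379 + 2*sqrt(10) ≈ -372.68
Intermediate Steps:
c = 379 (c = 4675 - 4296 = 379)
Z(18) - c = sqrt(22 + 18) - 1*379 = sqrt(40) - 379 = 2*sqrt(10) - 379 = -379 + 2*sqrt(10)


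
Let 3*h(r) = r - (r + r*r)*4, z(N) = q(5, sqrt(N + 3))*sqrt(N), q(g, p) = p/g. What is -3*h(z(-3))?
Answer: 0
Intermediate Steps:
z(N) = sqrt(N)*sqrt(3 + N)/5 (z(N) = (sqrt(N + 3)/5)*sqrt(N) = (sqrt(3 + N)*(1/5))*sqrt(N) = (sqrt(3 + N)/5)*sqrt(N) = sqrt(N)*sqrt(3 + N)/5)
h(r) = -r - 4*r**2/3 (h(r) = (r - (r + r*r)*4)/3 = (r - (r + r**2)*4)/3 = (r - (4*r + 4*r**2))/3 = (r + (-4*r - 4*r**2))/3 = (-4*r**2 - 3*r)/3 = -r - 4*r**2/3)
-3*h(z(-3)) = -(-1)*sqrt(-3)*sqrt(3 - 3)/5*(3 + 4*(sqrt(-3)*sqrt(3 - 3)/5)) = -(-1)*(I*sqrt(3))*sqrt(0)/5*(3 + 4*((I*sqrt(3))*sqrt(0)/5)) = -(-1)*(1/5)*(I*sqrt(3))*0*(3 + 4*((1/5)*(I*sqrt(3))*0)) = -(-1)*0*(3 + 4*0) = -(-1)*0*(3 + 0) = -(-1)*0*3 = -3*0 = 0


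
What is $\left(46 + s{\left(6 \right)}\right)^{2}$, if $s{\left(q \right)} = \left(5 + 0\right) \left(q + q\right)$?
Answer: $11236$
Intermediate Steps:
$s{\left(q \right)} = 10 q$ ($s{\left(q \right)} = 5 \cdot 2 q = 10 q$)
$\left(46 + s{\left(6 \right)}\right)^{2} = \left(46 + 10 \cdot 6\right)^{2} = \left(46 + 60\right)^{2} = 106^{2} = 11236$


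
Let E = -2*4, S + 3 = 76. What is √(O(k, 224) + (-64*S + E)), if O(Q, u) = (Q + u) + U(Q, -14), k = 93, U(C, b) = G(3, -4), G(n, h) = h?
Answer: I*√4367 ≈ 66.083*I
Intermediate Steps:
U(C, b) = -4
S = 73 (S = -3 + 76 = 73)
E = -8
O(Q, u) = -4 + Q + u (O(Q, u) = (Q + u) - 4 = -4 + Q + u)
√(O(k, 224) + (-64*S + E)) = √((-4 + 93 + 224) + (-64*73 - 8)) = √(313 + (-4672 - 8)) = √(313 - 4680) = √(-4367) = I*√4367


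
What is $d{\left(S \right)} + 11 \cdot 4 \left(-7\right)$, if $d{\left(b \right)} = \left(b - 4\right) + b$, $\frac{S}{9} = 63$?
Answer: $822$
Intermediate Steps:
$S = 567$ ($S = 9 \cdot 63 = 567$)
$d{\left(b \right)} = -4 + 2 b$ ($d{\left(b \right)} = \left(-4 + b\right) + b = -4 + 2 b$)
$d{\left(S \right)} + 11 \cdot 4 \left(-7\right) = \left(-4 + 2 \cdot 567\right) + 11 \cdot 4 \left(-7\right) = \left(-4 + 1134\right) + 44 \left(-7\right) = 1130 - 308 = 822$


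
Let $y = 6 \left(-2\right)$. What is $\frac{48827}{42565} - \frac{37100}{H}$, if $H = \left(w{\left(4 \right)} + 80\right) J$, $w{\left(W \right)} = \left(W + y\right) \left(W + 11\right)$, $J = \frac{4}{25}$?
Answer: $\frac{1974342491}{340520} \approx 5798.0$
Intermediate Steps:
$y = -12$
$J = \frac{4}{25}$ ($J = 4 \cdot \frac{1}{25} = \frac{4}{25} \approx 0.16$)
$w{\left(W \right)} = \left(-12 + W\right) \left(11 + W\right)$ ($w{\left(W \right)} = \left(W - 12\right) \left(W + 11\right) = \left(-12 + W\right) \left(11 + W\right)$)
$H = - \frac{32}{5}$ ($H = \left(\left(-132 + 4^{2} - 4\right) + 80\right) \frac{4}{25} = \left(\left(-132 + 16 - 4\right) + 80\right) \frac{4}{25} = \left(-120 + 80\right) \frac{4}{25} = \left(-40\right) \frac{4}{25} = - \frac{32}{5} \approx -6.4$)
$\frac{48827}{42565} - \frac{37100}{H} = \frac{48827}{42565} - \frac{37100}{- \frac{32}{5}} = 48827 \cdot \frac{1}{42565} - - \frac{46375}{8} = \frac{48827}{42565} + \frac{46375}{8} = \frac{1974342491}{340520}$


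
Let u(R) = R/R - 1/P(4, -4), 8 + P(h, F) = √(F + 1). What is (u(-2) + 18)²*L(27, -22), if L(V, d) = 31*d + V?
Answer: 3930*(-3721*I - 969*√3)/(16*√3 + 61*I) ≈ -2.3944e+5 - 647.49*I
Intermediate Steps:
P(h, F) = -8 + √(1 + F) (P(h, F) = -8 + √(F + 1) = -8 + √(1 + F))
u(R) = 1 - 1/(-8 + I*√3) (u(R) = R/R - 1/(-8 + √(1 - 4)) = 1 - 1/(-8 + √(-3)) = 1 - 1/(-8 + I*√3))
L(V, d) = V + 31*d
(u(-2) + 18)²*L(27, -22) = ((75/67 + I*√3/67) + 18)²*(27 + 31*(-22)) = (1281/67 + I*√3/67)²*(27 - 682) = (1281/67 + I*√3/67)²*(-655) = -655*(1281/67 + I*√3/67)²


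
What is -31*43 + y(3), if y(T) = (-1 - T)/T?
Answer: -4003/3 ≈ -1334.3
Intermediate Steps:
y(T) = (-1 - T)/T
-31*43 + y(3) = -31*43 + (-1 - 1*3)/3 = -1333 + (-1 - 3)/3 = -1333 + (⅓)*(-4) = -1333 - 4/3 = -4003/3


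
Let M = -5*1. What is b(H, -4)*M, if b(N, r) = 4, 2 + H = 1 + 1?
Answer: -20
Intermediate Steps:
H = 0 (H = -2 + (1 + 1) = -2 + 2 = 0)
M = -5
b(H, -4)*M = 4*(-5) = -20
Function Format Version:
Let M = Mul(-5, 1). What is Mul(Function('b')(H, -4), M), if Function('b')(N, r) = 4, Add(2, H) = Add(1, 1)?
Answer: -20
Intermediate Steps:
H = 0 (H = Add(-2, Add(1, 1)) = Add(-2, 2) = 0)
M = -5
Mul(Function('b')(H, -4), M) = Mul(4, -5) = -20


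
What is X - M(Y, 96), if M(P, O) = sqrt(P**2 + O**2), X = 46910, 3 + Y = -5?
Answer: 46910 - 8*sqrt(145) ≈ 46814.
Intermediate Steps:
Y = -8 (Y = -3 - 5 = -8)
M(P, O) = sqrt(O**2 + P**2)
X - M(Y, 96) = 46910 - sqrt(96**2 + (-8)**2) = 46910 - sqrt(9216 + 64) = 46910 - sqrt(9280) = 46910 - 8*sqrt(145)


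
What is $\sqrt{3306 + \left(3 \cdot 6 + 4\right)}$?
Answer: $16 \sqrt{13} \approx 57.689$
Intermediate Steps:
$\sqrt{3306 + \left(3 \cdot 6 + 4\right)} = \sqrt{3306 + \left(18 + 4\right)} = \sqrt{3306 + 22} = \sqrt{3328} = 16 \sqrt{13}$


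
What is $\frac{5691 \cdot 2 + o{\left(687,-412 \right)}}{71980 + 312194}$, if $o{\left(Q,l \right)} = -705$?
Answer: $\frac{3559}{128058} \approx 0.027792$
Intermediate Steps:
$\frac{5691 \cdot 2 + o{\left(687,-412 \right)}}{71980 + 312194} = \frac{5691 \cdot 2 - 705}{71980 + 312194} = \frac{11382 - 705}{384174} = 10677 \cdot \frac{1}{384174} = \frac{3559}{128058}$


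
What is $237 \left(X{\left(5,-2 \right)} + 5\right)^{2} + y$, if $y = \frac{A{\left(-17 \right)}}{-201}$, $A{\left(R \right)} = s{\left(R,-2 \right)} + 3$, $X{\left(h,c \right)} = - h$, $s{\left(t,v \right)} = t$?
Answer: $\frac{14}{201} \approx 0.069652$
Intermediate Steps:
$A{\left(R \right)} = 3 + R$ ($A{\left(R \right)} = R + 3 = 3 + R$)
$y = \frac{14}{201}$ ($y = \frac{3 - 17}{-201} = \left(-14\right) \left(- \frac{1}{201}\right) = \frac{14}{201} \approx 0.069652$)
$237 \left(X{\left(5,-2 \right)} + 5\right)^{2} + y = 237 \left(\left(-1\right) 5 + 5\right)^{2} + \frac{14}{201} = 237 \left(-5 + 5\right)^{2} + \frac{14}{201} = 237 \cdot 0^{2} + \frac{14}{201} = 237 \cdot 0 + \frac{14}{201} = 0 + \frac{14}{201} = \frac{14}{201}$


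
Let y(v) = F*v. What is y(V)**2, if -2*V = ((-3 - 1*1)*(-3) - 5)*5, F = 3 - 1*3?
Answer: 0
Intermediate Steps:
F = 0 (F = 3 - 3 = 0)
V = -35/2 (V = -((-3 - 1*1)*(-3) - 5)*5/2 = -((-3 - 1)*(-3) - 5)*5/2 = -(-4*(-3) - 5)*5/2 = -(12 - 5)*5/2 = -7*5/2 = -1/2*35 = -35/2 ≈ -17.500)
y(v) = 0 (y(v) = 0*v = 0)
y(V)**2 = 0**2 = 0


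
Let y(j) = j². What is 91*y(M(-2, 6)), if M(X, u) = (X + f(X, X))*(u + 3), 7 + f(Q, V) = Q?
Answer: 891891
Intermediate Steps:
f(Q, V) = -7 + Q
M(X, u) = (-7 + 2*X)*(3 + u) (M(X, u) = (X + (-7 + X))*(u + 3) = (-7 + 2*X)*(3 + u))
91*y(M(-2, 6)) = 91*(-21 + 6*(-2) - 2*6 + 6*(-7 - 2))² = 91*(-21 - 12 - 12 + 6*(-9))² = 91*(-21 - 12 - 12 - 54)² = 91*(-99)² = 91*9801 = 891891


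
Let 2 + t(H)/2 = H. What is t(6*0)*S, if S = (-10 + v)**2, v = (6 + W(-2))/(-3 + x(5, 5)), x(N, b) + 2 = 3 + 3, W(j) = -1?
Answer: -100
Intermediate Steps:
x(N, b) = 4 (x(N, b) = -2 + (3 + 3) = -2 + 6 = 4)
t(H) = -4 + 2*H
v = 5 (v = (6 - 1)/(-3 + 4) = 5/1 = 5*1 = 5)
S = 25 (S = (-10 + 5)**2 = (-5)**2 = 25)
t(6*0)*S = (-4 + 2*(6*0))*25 = (-4 + 2*0)*25 = (-4 + 0)*25 = -4*25 = -100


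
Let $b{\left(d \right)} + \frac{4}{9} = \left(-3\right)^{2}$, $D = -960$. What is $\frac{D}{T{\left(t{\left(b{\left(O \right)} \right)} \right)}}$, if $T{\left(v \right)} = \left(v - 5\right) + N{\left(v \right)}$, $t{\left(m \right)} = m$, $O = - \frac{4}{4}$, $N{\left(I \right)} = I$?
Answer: $- \frac{8640}{109} \approx -79.266$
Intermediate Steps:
$O = -1$ ($O = \left(-4\right) \frac{1}{4} = -1$)
$b{\left(d \right)} = \frac{77}{9}$ ($b{\left(d \right)} = - \frac{4}{9} + \left(-3\right)^{2} = - \frac{4}{9} + 9 = \frac{77}{9}$)
$T{\left(v \right)} = -5 + 2 v$ ($T{\left(v \right)} = \left(v - 5\right) + v = \left(-5 + v\right) + v = -5 + 2 v$)
$\frac{D}{T{\left(t{\left(b{\left(O \right)} \right)} \right)}} = - \frac{960}{-5 + 2 \cdot \frac{77}{9}} = - \frac{960}{-5 + \frac{154}{9}} = - \frac{960}{\frac{109}{9}} = \left(-960\right) \frac{9}{109} = - \frac{8640}{109}$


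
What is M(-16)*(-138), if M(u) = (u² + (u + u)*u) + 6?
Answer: -106812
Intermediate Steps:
M(u) = 6 + 3*u² (M(u) = (u² + (2*u)*u) + 6 = (u² + 2*u²) + 6 = 3*u² + 6 = 6 + 3*u²)
M(-16)*(-138) = (6 + 3*(-16)²)*(-138) = (6 + 3*256)*(-138) = (6 + 768)*(-138) = 774*(-138) = -106812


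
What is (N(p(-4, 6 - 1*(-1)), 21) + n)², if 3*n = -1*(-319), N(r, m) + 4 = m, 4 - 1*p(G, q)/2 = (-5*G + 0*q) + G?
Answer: 136900/9 ≈ 15211.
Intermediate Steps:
p(G, q) = 8 + 8*G (p(G, q) = 8 - 2*((-5*G + 0*q) + G) = 8 - 2*((-5*G + 0) + G) = 8 - 2*(-5*G + G) = 8 - (-8)*G = 8 + 8*G)
N(r, m) = -4 + m
n = 319/3 (n = (-1*(-319))/3 = (⅓)*319 = 319/3 ≈ 106.33)
(N(p(-4, 6 - 1*(-1)), 21) + n)² = ((-4 + 21) + 319/3)² = (17 + 319/3)² = (370/3)² = 136900/9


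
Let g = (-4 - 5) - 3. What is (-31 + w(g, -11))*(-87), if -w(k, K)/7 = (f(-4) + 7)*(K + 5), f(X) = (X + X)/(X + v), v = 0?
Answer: -30189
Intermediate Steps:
f(X) = 2 (f(X) = (X + X)/(X + 0) = (2*X)/X = 2)
g = -12 (g = -9 - 3 = -12)
w(k, K) = -315 - 63*K (w(k, K) = -7*(2 + 7)*(K + 5) = -63*(5 + K) = -7*(45 + 9*K) = -315 - 63*K)
(-31 + w(g, -11))*(-87) = (-31 + (-315 - 63*(-11)))*(-87) = (-31 + (-315 + 693))*(-87) = (-31 + 378)*(-87) = 347*(-87) = -30189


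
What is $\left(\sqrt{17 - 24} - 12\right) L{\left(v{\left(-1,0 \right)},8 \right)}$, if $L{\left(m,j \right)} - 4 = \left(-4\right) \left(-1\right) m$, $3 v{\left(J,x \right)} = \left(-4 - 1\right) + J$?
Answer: $48 - 4 i \sqrt{7} \approx 48.0 - 10.583 i$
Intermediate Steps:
$v{\left(J,x \right)} = - \frac{5}{3} + \frac{J}{3}$ ($v{\left(J,x \right)} = \frac{\left(-4 - 1\right) + J}{3} = \frac{-5 + J}{3} = - \frac{5}{3} + \frac{J}{3}$)
$L{\left(m,j \right)} = 4 + 4 m$ ($L{\left(m,j \right)} = 4 + \left(-4\right) \left(-1\right) m = 4 + 4 m$)
$\left(\sqrt{17 - 24} - 12\right) L{\left(v{\left(-1,0 \right)},8 \right)} = \left(\sqrt{17 - 24} - 12\right) \left(4 + 4 \left(- \frac{5}{3} + \frac{1}{3} \left(-1\right)\right)\right) = \left(\sqrt{17 - 24} - 12\right) \left(4 + 4 \left(- \frac{5}{3} - \frac{1}{3}\right)\right) = \left(\sqrt{-7} - 12\right) \left(4 + 4 \left(-2\right)\right) = \left(i \sqrt{7} - 12\right) \left(4 - 8\right) = \left(-12 + i \sqrt{7}\right) \left(-4\right) = 48 - 4 i \sqrt{7}$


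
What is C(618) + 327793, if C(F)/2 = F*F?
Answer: 1091641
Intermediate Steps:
C(F) = 2*F² (C(F) = 2*(F*F) = 2*F²)
C(618) + 327793 = 2*618² + 327793 = 2*381924 + 327793 = 763848 + 327793 = 1091641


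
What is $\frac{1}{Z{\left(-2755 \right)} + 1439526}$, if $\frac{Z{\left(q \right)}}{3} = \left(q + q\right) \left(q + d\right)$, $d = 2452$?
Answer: $\frac{1}{6448116} \approx 1.5508 \cdot 10^{-7}$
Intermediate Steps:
$Z{\left(q \right)} = 6 q \left(2452 + q\right)$ ($Z{\left(q \right)} = 3 \left(q + q\right) \left(q + 2452\right) = 3 \cdot 2 q \left(2452 + q\right) = 6 q \left(2452 + q\right)$)
$\frac{1}{Z{\left(-2755 \right)} + 1439526} = \frac{1}{6 \left(-2755\right) \left(2452 - 2755\right) + 1439526} = \frac{1}{6 \left(-2755\right) \left(-303\right) + 1439526} = \frac{1}{5008590 + 1439526} = \frac{1}{6448116}$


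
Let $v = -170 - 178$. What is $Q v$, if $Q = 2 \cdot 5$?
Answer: $-3480$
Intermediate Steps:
$Q = 10$
$v = -348$
$Q v = 10 \left(-348\right) = -3480$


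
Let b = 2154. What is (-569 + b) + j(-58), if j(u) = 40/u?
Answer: 45945/29 ≈ 1584.3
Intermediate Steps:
(-569 + b) + j(-58) = (-569 + 2154) + 40/(-58) = 1585 + 40*(-1/58) = 1585 - 20/29 = 45945/29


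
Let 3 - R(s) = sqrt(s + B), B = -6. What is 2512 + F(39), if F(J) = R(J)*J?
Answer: 2629 - 39*sqrt(33) ≈ 2405.0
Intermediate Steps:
R(s) = 3 - sqrt(-6 + s) (R(s) = 3 - sqrt(s - 6) = 3 - sqrt(-6 + s))
F(J) = J*(3 - sqrt(-6 + J)) (F(J) = (3 - sqrt(-6 + J))*J = J*(3 - sqrt(-6 + J)))
2512 + F(39) = 2512 + 39*(3 - sqrt(-6 + 39)) = 2512 + 39*(3 - sqrt(33)) = 2512 + (117 - 39*sqrt(33)) = 2629 - 39*sqrt(33)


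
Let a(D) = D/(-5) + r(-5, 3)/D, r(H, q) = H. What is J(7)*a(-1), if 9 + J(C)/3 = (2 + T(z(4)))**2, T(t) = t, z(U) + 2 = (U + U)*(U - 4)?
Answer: -702/5 ≈ -140.40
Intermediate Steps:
z(U) = -2 + 2*U*(-4 + U) (z(U) = -2 + (U + U)*(U - 4) = -2 + (2*U)*(-4 + U) = -2 + 2*U*(-4 + U))
J(C) = -27 (J(C) = -27 + 3*(2 + (-2 - 8*4 + 2*4**2))**2 = -27 + 3*(2 + (-2 - 32 + 2*16))**2 = -27 + 3*(2 + (-2 - 32 + 32))**2 = -27 + 3*(2 - 2)**2 = -27 + 3*0**2 = -27 + 3*0 = -27 + 0 = -27)
a(D) = -5/D - D/5 (a(D) = D/(-5) - 5/D = D*(-1/5) - 5/D = -D/5 - 5/D = -5/D - D/5)
J(7)*a(-1) = -27*(-5/(-1) - 1/5*(-1)) = -27*(-5*(-1) + 1/5) = -27*(5 + 1/5) = -27*26/5 = -702/5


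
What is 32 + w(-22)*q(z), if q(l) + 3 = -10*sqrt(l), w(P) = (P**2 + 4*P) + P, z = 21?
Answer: -1090 - 3740*sqrt(21) ≈ -18229.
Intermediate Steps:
w(P) = P**2 + 5*P
q(l) = -3 - 10*sqrt(l)
32 + w(-22)*q(z) = 32 + (-22*(5 - 22))*(-3 - 10*sqrt(21)) = 32 + (-22*(-17))*(-3 - 10*sqrt(21)) = 32 + 374*(-3 - 10*sqrt(21)) = 32 + (-1122 - 3740*sqrt(21)) = -1090 - 3740*sqrt(21)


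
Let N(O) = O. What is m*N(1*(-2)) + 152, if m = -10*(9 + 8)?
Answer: 492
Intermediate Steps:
m = -170 (m = -10*17 = -170)
m*N(1*(-2)) + 152 = -170*(-2) + 152 = 340 + 152 = 492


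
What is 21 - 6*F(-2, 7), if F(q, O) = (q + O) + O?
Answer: -51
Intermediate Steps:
F(q, O) = q + 2*O (F(q, O) = (O + q) + O = q + 2*O)
21 - 6*F(-2, 7) = 21 - 6*(-2 + 2*7) = 21 - 6*(-2 + 14) = 21 - 6*12 = 21 - 72 = -51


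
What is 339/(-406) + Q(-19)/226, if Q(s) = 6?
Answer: -37089/45878 ≈ -0.80843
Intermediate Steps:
339/(-406) + Q(-19)/226 = 339/(-406) + 6/226 = 339*(-1/406) + 6*(1/226) = -339/406 + 3/113 = -37089/45878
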